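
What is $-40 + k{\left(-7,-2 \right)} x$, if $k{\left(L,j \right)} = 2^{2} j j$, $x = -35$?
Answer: $-600$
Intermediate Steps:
$k{\left(L,j \right)} = 4 j^{2}$ ($k{\left(L,j \right)} = 4 j j = 4 j^{2}$)
$-40 + k{\left(-7,-2 \right)} x = -40 + 4 \left(-2\right)^{2} \left(-35\right) = -40 + 4 \cdot 4 \left(-35\right) = -40 + 16 \left(-35\right) = -40 - 560 = -600$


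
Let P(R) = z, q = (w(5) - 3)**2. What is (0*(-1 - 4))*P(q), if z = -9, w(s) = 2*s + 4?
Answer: 0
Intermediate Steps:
w(s) = 4 + 2*s
q = 121 (q = ((4 + 2*5) - 3)**2 = ((4 + 10) - 3)**2 = (14 - 3)**2 = 11**2 = 121)
P(R) = -9
(0*(-1 - 4))*P(q) = (0*(-1 - 4))*(-9) = (0*(-5))*(-9) = 0*(-9) = 0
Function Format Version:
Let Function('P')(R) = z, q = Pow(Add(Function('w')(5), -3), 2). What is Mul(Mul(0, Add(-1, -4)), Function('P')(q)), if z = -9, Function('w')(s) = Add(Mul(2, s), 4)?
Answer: 0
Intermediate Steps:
Function('w')(s) = Add(4, Mul(2, s))
q = 121 (q = Pow(Add(Add(4, Mul(2, 5)), -3), 2) = Pow(Add(Add(4, 10), -3), 2) = Pow(Add(14, -3), 2) = Pow(11, 2) = 121)
Function('P')(R) = -9
Mul(Mul(0, Add(-1, -4)), Function('P')(q)) = Mul(Mul(0, Add(-1, -4)), -9) = Mul(Mul(0, -5), -9) = Mul(0, -9) = 0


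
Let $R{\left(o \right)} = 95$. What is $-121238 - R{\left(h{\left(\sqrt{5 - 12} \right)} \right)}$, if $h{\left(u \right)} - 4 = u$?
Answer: $-121333$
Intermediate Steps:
$h{\left(u \right)} = 4 + u$
$-121238 - R{\left(h{\left(\sqrt{5 - 12} \right)} \right)} = -121238 - 95 = -121333$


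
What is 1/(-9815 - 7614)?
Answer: -1/17429 ≈ -5.7376e-5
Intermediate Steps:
1/(-9815 - 7614) = 1/(-17429) = -1/17429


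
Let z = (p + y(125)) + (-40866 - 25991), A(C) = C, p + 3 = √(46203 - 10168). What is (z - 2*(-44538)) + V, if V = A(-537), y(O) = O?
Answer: 21804 + √36035 ≈ 21994.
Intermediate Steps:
p = -3 + √36035 (p = -3 + √(46203 - 10168) = -3 + √36035 ≈ 186.83)
V = -537
z = -66735 + √36035 (z = ((-3 + √36035) + 125) + (-40866 - 25991) = (122 + √36035) - 66857 = -66735 + √36035 ≈ -66545.)
(z - 2*(-44538)) + V = ((-66735 + √36035) - 2*(-44538)) - 537 = ((-66735 + √36035) + 89076) - 537 = (22341 + √36035) - 537 = 21804 + √36035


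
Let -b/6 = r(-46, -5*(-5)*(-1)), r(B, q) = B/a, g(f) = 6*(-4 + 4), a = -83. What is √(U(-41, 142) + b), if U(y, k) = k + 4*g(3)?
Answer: √955330/83 ≈ 11.776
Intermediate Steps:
g(f) = 0 (g(f) = 6*0 = 0)
r(B, q) = -B/83 (r(B, q) = B/(-83) = B*(-1/83) = -B/83)
b = -276/83 (b = -(-6)*(-46)/83 = -6*46/83 = -276/83 ≈ -3.3253)
U(y, k) = k (U(y, k) = k + 4*0 = k + 0 = k)
√(U(-41, 142) + b) = √(142 - 276/83) = √(11510/83) = √955330/83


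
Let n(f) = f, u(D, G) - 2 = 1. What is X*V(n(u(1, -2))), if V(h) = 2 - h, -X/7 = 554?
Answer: 3878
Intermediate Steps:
u(D, G) = 3 (u(D, G) = 2 + 1 = 3)
X = -3878 (X = -7*554 = -3878)
X*V(n(u(1, -2))) = -3878*(2 - 1*3) = -3878*(2 - 3) = -3878*(-1) = 3878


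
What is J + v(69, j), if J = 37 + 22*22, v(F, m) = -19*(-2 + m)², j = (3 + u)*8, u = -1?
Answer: -3203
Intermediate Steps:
j = 16 (j = (3 - 1)*8 = 2*8 = 16)
J = 521 (J = 37 + 484 = 521)
J + v(69, j) = 521 - 19*(-2 + 16)² = 521 - 19*14² = 521 - 19*196 = 521 - 3724 = -3203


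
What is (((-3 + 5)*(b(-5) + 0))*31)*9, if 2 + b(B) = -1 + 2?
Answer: -558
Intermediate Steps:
b(B) = -1 (b(B) = -2 + (-1 + 2) = -2 + 1 = -1)
(((-3 + 5)*(b(-5) + 0))*31)*9 = (((-3 + 5)*(-1 + 0))*31)*9 = ((2*(-1))*31)*9 = -2*31*9 = -62*9 = -558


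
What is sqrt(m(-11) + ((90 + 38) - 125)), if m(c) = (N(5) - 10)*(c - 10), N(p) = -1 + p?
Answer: sqrt(129) ≈ 11.358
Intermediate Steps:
m(c) = 60 - 6*c (m(c) = ((-1 + 5) - 10)*(c - 10) = (4 - 10)*(-10 + c) = -6*(-10 + c) = 60 - 6*c)
sqrt(m(-11) + ((90 + 38) - 125)) = sqrt((60 - 6*(-11)) + ((90 + 38) - 125)) = sqrt((60 + 66) + (128 - 125)) = sqrt(126 + 3) = sqrt(129)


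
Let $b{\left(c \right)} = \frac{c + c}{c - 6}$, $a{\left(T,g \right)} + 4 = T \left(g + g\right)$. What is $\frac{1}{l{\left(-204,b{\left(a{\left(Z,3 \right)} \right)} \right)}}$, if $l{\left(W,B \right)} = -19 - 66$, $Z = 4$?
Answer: $- \frac{1}{85} \approx -0.011765$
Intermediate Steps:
$a{\left(T,g \right)} = -4 + 2 T g$ ($a{\left(T,g \right)} = -4 + T \left(g + g\right) = -4 + T 2 g = -4 + 2 T g$)
$b{\left(c \right)} = \frac{2 c}{-6 + c}$
$l{\left(W,B \right)} = -85$ ($l{\left(W,B \right)} = -19 - 66 = -85$)
$\frac{1}{l{\left(-204,b{\left(a{\left(Z,3 \right)} \right)} \right)}} = \frac{1}{-85} = - \frac{1}{85}$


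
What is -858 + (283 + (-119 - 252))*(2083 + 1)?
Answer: -184250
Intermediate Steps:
-858 + (283 + (-119 - 252))*(2083 + 1) = -858 + (283 - 371)*2084 = -858 - 88*2084 = -858 - 183392 = -184250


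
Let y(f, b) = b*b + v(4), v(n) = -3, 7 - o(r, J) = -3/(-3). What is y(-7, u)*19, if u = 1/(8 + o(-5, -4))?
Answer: -11153/196 ≈ -56.903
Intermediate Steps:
o(r, J) = 6 (o(r, J) = 7 - (-3)/(-3) = 7 - (-3)*(-1)/3 = 7 - 1*1 = 7 - 1 = 6)
u = 1/14 (u = 1/(8 + 6) = 1/14 ≈ 0.071429)
y(f, b) = -3 + b**2 (y(f, b) = b*b - 3 = b**2 - 3 = -3 + b**2)
y(-7, u)*19 = (-3 + (1/14)**2)*19 = (-3 + 1/196)*19 = -587/196*19 = -11153/196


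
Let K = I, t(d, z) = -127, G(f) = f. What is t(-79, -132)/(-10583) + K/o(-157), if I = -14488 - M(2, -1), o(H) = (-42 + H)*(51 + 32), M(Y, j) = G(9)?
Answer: 155519410/174799411 ≈ 0.88970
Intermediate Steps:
M(Y, j) = 9
o(H) = -3486 + 83*H (o(H) = (-42 + H)*83 = -3486 + 83*H)
I = -14497 (I = -14488 - 1*9 = -14488 - 9 = -14497)
K = -14497
t(-79, -132)/(-10583) + K/o(-157) = -127/(-10583) - 14497/(-3486 + 83*(-157)) = -127*(-1/10583) - 14497/(-3486 - 13031) = 127/10583 - 14497/(-16517) = 127/10583 - 14497*(-1/16517) = 127/10583 + 14497/16517 = 155519410/174799411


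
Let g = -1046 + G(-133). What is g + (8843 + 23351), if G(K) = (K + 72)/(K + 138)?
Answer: 155679/5 ≈ 31136.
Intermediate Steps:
G(K) = (72 + K)/(138 + K)
g = -5291/5 (g = -1046 + (72 - 133)/(138 - 133) = -1046 - 61/5 = -5291/5 ≈ -1058.2)
g + (8843 + 23351) = -5291/5 + (8843 + 23351) = -5291/5 + 32194 = 155679/5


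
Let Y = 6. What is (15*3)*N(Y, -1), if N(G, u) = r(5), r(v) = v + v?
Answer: 450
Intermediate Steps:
r(v) = 2*v
N(G, u) = 10 (N(G, u) = 2*5 = 10)
(15*3)*N(Y, -1) = (15*3)*10 = 45*10 = 450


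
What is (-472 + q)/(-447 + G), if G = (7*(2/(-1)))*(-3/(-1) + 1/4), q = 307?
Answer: 66/197 ≈ 0.33503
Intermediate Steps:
G = -91/2 (G = (7*(2*(-1)))*(-3*(-1) + 1*(¼)) = (7*(-2))*(3 + ¼) = -14*13/4 = -91/2 ≈ -45.500)
(-472 + q)/(-447 + G) = (-472 + 307)/(-447 - 91/2) = -165/(-985/2) = -165*(-2/985) = 66/197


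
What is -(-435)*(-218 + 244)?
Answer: 11310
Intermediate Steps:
-(-435)*(-218 + 244) = -(-435)*26 = -1*(-11310) = 11310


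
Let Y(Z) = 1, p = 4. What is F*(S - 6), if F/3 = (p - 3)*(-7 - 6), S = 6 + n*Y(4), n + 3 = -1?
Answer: 156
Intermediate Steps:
n = -4 (n = -3 - 1 = -4)
S = 2 (S = 6 - 4*1 = 6 - 4 = 2)
F = -39 (F = 3*((4 - 3)*(-7 - 6)) = 3*(1*(-13)) = 3*(-13) = -39)
F*(S - 6) = -39*(2 - 6) = -39*(-4) = 156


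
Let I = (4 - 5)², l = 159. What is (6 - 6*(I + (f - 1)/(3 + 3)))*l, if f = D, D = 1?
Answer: 0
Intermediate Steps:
f = 1
I = 1 (I = (-1)² = 1)
(6 - 6*(I + (f - 1)/(3 + 3)))*l = (6 - 6*(1 + (1 - 1)/(3 + 3)))*159 = (6 - 6*(1 + 0/6))*159 = (6 - 6*(1 + 0*(⅙)))*159 = (6 - 6*(1 + 0))*159 = (6 - 6*1)*159 = (6 - 6)*159 = 0*159 = 0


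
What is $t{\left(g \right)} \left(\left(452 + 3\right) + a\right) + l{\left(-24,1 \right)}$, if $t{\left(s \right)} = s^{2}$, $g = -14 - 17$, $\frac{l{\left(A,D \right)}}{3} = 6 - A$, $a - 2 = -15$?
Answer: $424852$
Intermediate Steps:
$a = -13$ ($a = 2 - 15 = -13$)
$l{\left(A,D \right)} = 18 - 3 A$ ($l{\left(A,D \right)} = 3 \left(6 - A\right) = 18 - 3 A$)
$g = -31$
$t{\left(g \right)} \left(\left(452 + 3\right) + a\right) + l{\left(-24,1 \right)} = \left(-31\right)^{2} \left(\left(452 + 3\right) - 13\right) + \left(18 - -72\right) = 961 \left(455 - 13\right) + \left(18 + 72\right) = 961 \cdot 442 + 90 = 424762 + 90 = 424852$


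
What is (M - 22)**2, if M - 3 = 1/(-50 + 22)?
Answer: 284089/784 ≈ 362.36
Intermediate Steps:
M = 83/28 (M = 3 + 1/(-50 + 22) = 3 + 1/(-28) = 3 - 1/28 = 83/28 ≈ 2.9643)
(M - 22)**2 = (83/28 - 22)**2 = (-533/28)**2 = 284089/784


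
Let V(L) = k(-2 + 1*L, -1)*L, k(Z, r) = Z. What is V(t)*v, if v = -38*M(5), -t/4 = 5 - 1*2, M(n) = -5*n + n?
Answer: 127680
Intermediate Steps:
M(n) = -4*n
t = -12 (t = -4*(5 - 1*2) = -4*(5 - 2) = -4*3 = -12)
v = 760 (v = -(-152)*5 = -38*(-20) = 760)
V(L) = L*(-2 + L) (V(L) = (-2 + 1*L)*L = (-2 + L)*L = L*(-2 + L))
V(t)*v = -12*(-2 - 12)*760 = -12*(-14)*760 = 168*760 = 127680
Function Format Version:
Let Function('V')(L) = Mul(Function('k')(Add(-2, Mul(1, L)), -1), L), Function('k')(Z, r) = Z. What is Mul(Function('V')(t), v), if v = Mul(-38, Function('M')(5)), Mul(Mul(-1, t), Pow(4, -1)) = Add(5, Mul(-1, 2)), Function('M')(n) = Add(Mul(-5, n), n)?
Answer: 127680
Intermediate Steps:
Function('M')(n) = Mul(-4, n)
t = -12 (t = Mul(-4, Add(5, Mul(-1, 2))) = Mul(-4, Add(5, -2)) = Mul(-4, 3) = -12)
v = 760 (v = Mul(-38, Mul(-4, 5)) = Mul(-38, -20) = 760)
Function('V')(L) = Mul(L, Add(-2, L)) (Function('V')(L) = Mul(Add(-2, Mul(1, L)), L) = Mul(Add(-2, L), L) = Mul(L, Add(-2, L)))
Mul(Function('V')(t), v) = Mul(Mul(-12, Add(-2, -12)), 760) = Mul(Mul(-12, -14), 760) = Mul(168, 760) = 127680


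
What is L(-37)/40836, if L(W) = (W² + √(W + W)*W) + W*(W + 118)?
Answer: -407/10209 - 37*I*√74/40836 ≈ -0.039867 - 0.0077943*I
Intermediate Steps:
L(W) = W² + W*(118 + W) + √2*W^(3/2) (L(W) = (W² + √(2*W)*W) + W*(118 + W) = (W² + (√2*√W)*W) + W*(118 + W) = (W² + √2*W^(3/2)) + W*(118 + W) = W² + W*(118 + W) + √2*W^(3/2))
L(-37)/40836 = (2*(-37)² + 118*(-37) + √2*(-37)^(3/2))/40836 = (2*1369 - 4366 + √2*(-37*I*√37))*(1/40836) = (2738 - 4366 - 37*I*√74)*(1/40836) = (-1628 - 37*I*√74)*(1/40836) = -407/10209 - 37*I*√74/40836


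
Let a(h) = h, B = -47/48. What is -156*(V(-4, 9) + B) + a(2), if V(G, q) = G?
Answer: 3115/4 ≈ 778.75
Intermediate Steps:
B = -47/48 (B = -47*1/48 = -47/48 ≈ -0.97917)
-156*(V(-4, 9) + B) + a(2) = -156*(-4 - 47/48) + 2 = -156*(-239/48) + 2 = 3107/4 + 2 = 3115/4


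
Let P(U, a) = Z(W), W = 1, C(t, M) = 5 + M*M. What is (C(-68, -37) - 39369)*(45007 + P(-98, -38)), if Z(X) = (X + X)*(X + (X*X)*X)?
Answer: -1710192945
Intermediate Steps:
C(t, M) = 5 + M²
Z(X) = 2*X*(X + X³) (Z(X) = (2*X)*(X + X²*X) = (2*X)*(X + X³) = 2*X*(X + X³))
P(U, a) = 4 (P(U, a) = 2*1²*(1 + 1²) = 2*1*(1 + 1) = 2*1*2 = 4)
(C(-68, -37) - 39369)*(45007 + P(-98, -38)) = ((5 + (-37)²) - 39369)*(45007 + 4) = ((5 + 1369) - 39369)*45011 = (1374 - 39369)*45011 = -37995*45011 = -1710192945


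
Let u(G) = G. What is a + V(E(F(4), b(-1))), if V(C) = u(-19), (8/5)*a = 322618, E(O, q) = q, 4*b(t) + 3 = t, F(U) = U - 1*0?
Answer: 806469/4 ≈ 2.0162e+5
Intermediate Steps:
F(U) = U (F(U) = U + 0 = U)
b(t) = -¾ + t/4
a = 806545/4 (a = (5/8)*322618 = 806545/4 ≈ 2.0164e+5)
V(C) = -19
a + V(E(F(4), b(-1))) = 806545/4 - 19 = 806469/4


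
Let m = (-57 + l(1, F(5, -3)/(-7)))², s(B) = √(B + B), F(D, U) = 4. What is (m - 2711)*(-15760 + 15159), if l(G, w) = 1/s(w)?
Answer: -2582497/8 - 34257*I*√14/2 ≈ -3.2281e+5 - 64089.0*I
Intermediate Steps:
s(B) = √2*√B (s(B) = √(2*B) = √2*√B)
l(G, w) = √2/(2*√w) (l(G, w) = 1/(√2*√w) = √2/(2*√w))
m = (-57 - I*√14/4)² (m = (-57 + √2/(2*√(4/(-7))))² = (-57 + √2/(2*√(4*(-⅐))))² = (-57 + √2/(2*√(-4/7)))² = (-57 + √2*(-I*√7/2)/2)² = (-57 - I*√14/4)² ≈ 3248.1 + 106.64*I)
(m - 2711)*(-15760 + 15159) = ((228 + I*√14)²/16 - 2711)*(-15760 + 15159) = (-2711 + (228 + I*√14)²/16)*(-601) = 1629311 - 601*(228 + I*√14)²/16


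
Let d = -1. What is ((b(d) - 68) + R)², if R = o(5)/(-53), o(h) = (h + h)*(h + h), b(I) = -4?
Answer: 15335056/2809 ≈ 5459.3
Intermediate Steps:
o(h) = 4*h² (o(h) = (2*h)*(2*h) = 4*h²)
R = -100/53 (R = (4*5²)/(-53) = (4*25)*(-1/53) = 100*(-1/53) = -100/53 ≈ -1.8868)
((b(d) - 68) + R)² = ((-4 - 68) - 100/53)² = (-72 - 100/53)² = (-3916/53)² = 15335056/2809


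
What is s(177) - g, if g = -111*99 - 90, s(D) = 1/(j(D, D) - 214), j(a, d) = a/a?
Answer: 2359826/213 ≈ 11079.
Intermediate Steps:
j(a, d) = 1
s(D) = -1/213 (s(D) = 1/(1 - 214) = 1/(-213) = -1/213)
g = -11079 (g = -10989 - 90 = -11079)
s(177) - g = -1/213 - 1*(-11079) = -1/213 + 11079 = 2359826/213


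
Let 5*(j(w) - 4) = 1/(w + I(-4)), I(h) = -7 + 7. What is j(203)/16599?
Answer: 4061/16847985 ≈ 0.00024104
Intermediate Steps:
I(h) = 0
j(w) = 4 + 1/(5*w) (j(w) = 4 + 1/(5*(w + 0)) = 4 + 1/(5*w))
j(203)/16599 = (4 + (⅕)/203)/16599 = (4 + (⅕)*(1/203))*(1/16599) = (4 + 1/1015)*(1/16599) = (4061/1015)*(1/16599) = 4061/16847985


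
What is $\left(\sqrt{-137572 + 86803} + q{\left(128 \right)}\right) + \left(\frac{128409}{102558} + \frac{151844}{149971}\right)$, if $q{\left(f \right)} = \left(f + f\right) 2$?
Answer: $\frac{2636587353969}{5126908606} + 3 i \sqrt{5641} \approx 514.26 + 225.32 i$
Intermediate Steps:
$q{\left(f \right)} = 4 f$ ($q{\left(f \right)} = 2 f 2 = 4 f$)
$\left(\sqrt{-137572 + 86803} + q{\left(128 \right)}\right) + \left(\frac{128409}{102558} + \frac{151844}{149971}\right) = \left(\sqrt{-137572 + 86803} + 4 \cdot 128\right) + \left(\frac{128409}{102558} + \frac{151844}{149971}\right) = \left(\sqrt{-50769} + 512\right) + \left(128409 \cdot \frac{1}{102558} + 151844 \cdot \frac{1}{149971}\right) = \left(3 i \sqrt{5641} + 512\right) + \left(\frac{42803}{34186} + \frac{151844}{149971}\right) = \left(512 + 3 i \sqrt{5641}\right) + \frac{11610147697}{5126908606} = \frac{2636587353969}{5126908606} + 3 i \sqrt{5641}$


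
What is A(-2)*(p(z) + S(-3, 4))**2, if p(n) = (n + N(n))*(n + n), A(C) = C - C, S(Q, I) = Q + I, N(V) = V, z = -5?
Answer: 0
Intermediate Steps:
S(Q, I) = I + Q
A(C) = 0
p(n) = 4*n**2 (p(n) = (n + n)*(n + n) = (2*n)*(2*n) = 4*n**2)
A(-2)*(p(z) + S(-3, 4))**2 = 0*(4*(-5)**2 + (4 - 3))**2 = 0*(4*25 + 1)**2 = 0*(100 + 1)**2 = 0*101**2 = 0*10201 = 0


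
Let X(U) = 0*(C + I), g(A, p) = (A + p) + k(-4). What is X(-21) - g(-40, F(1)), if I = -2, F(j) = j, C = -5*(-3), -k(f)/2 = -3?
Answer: 33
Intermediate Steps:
k(f) = 6 (k(f) = -2*(-3) = 6)
C = 15
g(A, p) = 6 + A + p (g(A, p) = (A + p) + 6 = 6 + A + p)
X(U) = 0 (X(U) = 0*(15 - 2) = 0*13 = 0)
X(-21) - g(-40, F(1)) = 0 - (6 - 40 + 1) = 0 - 1*(-33) = 0 + 33 = 33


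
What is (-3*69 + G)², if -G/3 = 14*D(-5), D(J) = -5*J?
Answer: 1580049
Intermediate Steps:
G = -1050 (G = -42*(-5*(-5)) = -42*25 = -3*350 = -1050)
(-3*69 + G)² = (-3*69 - 1050)² = (-207 - 1050)² = (-1257)² = 1580049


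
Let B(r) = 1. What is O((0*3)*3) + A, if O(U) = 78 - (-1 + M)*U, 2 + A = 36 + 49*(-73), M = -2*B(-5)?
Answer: -3465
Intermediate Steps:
M = -2 (M = -2*1 = -2)
A = -3543 (A = -2 + (36 + 49*(-73)) = -2 + (36 - 3577) = -2 - 3541 = -3543)
O(U) = 78 + 3*U (O(U) = 78 - (-1 - 2)*U = 78 - (-3)*U = 78 + 3*U)
O((0*3)*3) + A = (78 + 3*((0*3)*3)) - 3543 = (78 + 3*(0*3)) - 3543 = (78 + 3*0) - 3543 = (78 + 0) - 3543 = 78 - 3543 = -3465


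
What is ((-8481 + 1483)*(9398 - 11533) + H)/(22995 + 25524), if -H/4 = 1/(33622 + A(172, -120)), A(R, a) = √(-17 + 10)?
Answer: 16889582251795942/54847764552429 + 4*I*√7/54847764552429 ≈ 307.94 + 1.9295e-13*I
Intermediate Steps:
A(R, a) = I*√7 (A(R, a) = √(-7) = I*√7)
H = -4/(33622 + I*√7) ≈ -0.00011897 + 9.3619e-9*I
((-8481 + 1483)*(9398 - 11533) + H)/(22995 + 25524) = ((-8481 + 1483)*(9398 - 11533) + (-134488/1130438891 + 4*I*√7/1130438891))/(22995 + 25524) = (-6998*(-2135) + (-134488/1130438891 + 4*I*√7/1130438891))/48519 = (14940730 + (-134488/1130438891 + 4*I*√7/1130438891))*(1/48519) = (16889582251795942/1130438891 + 4*I*√7/1130438891)*(1/48519) = 16889582251795942/54847764552429 + 4*I*√7/54847764552429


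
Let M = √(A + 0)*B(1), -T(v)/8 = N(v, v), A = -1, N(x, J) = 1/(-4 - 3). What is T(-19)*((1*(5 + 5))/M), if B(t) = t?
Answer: -80*I/7 ≈ -11.429*I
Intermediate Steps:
N(x, J) = -⅐ (N(x, J) = 1/(-7) = -⅐)
T(v) = 8/7 (T(v) = -8*(-⅐) = 8/7)
M = I (M = √(-1 + 0)*1 = √(-1)*1 = I*1 = I ≈ 1.0*I)
T(-19)*((1*(5 + 5))/M) = 8*((1*(5 + 5))/I)/7 = 8*((1*10)*(-I))/7 = 8*(10*(-I))/7 = 8*(-10*I)/7 = -80*I/7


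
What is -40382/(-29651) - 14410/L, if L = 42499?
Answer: 1288923708/1260137849 ≈ 1.0228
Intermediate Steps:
-40382/(-29651) - 14410/L = -40382/(-29651) - 14410/42499 = -40382*(-1/29651) - 14410*1/42499 = 40382/29651 - 14410/42499 = 1288923708/1260137849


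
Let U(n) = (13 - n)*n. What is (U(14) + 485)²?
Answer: 221841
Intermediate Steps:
U(n) = n*(13 - n)
(U(14) + 485)² = (14*(13 - 1*14) + 485)² = (14*(13 - 14) + 485)² = (14*(-1) + 485)² = (-14 + 485)² = 471² = 221841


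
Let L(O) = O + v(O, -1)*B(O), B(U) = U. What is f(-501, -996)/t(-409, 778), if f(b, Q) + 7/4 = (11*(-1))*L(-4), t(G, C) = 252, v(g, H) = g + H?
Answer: -79/112 ≈ -0.70536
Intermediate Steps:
v(g, H) = H + g
L(O) = O + O*(-1 + O) (L(O) = O + (-1 + O)*O = O + O*(-1 + O))
f(b, Q) = -711/4 (f(b, Q) = -7/4 + (11*(-1))*(-4)² = -7/4 - 11*16 = -7/4 - 176 = -711/4)
f(-501, -996)/t(-409, 778) = -711/4/252 = -711/4*1/252 = -79/112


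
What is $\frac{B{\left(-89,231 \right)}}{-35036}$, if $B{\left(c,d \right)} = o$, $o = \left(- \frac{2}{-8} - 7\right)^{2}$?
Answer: $- \frac{729}{560576} \approx -0.0013004$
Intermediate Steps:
$o = \frac{729}{16}$ ($o = \left(\left(-2\right) \left(- \frac{1}{8}\right) - 7\right)^{2} = \left(\frac{1}{4} - 7\right)^{2} = \left(- \frac{27}{4}\right)^{2} = \frac{729}{16} \approx 45.563$)
$B{\left(c,d \right)} = \frac{729}{16}$
$\frac{B{\left(-89,231 \right)}}{-35036} = \frac{729}{16 \left(-35036\right)} = \frac{729}{16} \left(- \frac{1}{35036}\right) = - \frac{729}{560576}$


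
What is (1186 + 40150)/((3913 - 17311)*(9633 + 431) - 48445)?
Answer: -41336/134885917 ≈ -0.00030645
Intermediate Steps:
(1186 + 40150)/((3913 - 17311)*(9633 + 431) - 48445) = 41336/(-13398*10064 - 48445) = 41336/(-134837472 - 48445) = 41336/(-134885917) = 41336*(-1/134885917) = -41336/134885917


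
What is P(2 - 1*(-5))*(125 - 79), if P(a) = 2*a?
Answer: 644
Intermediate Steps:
P(2 - 1*(-5))*(125 - 79) = (2*(2 - 1*(-5)))*(125 - 79) = (2*(2 + 5))*46 = (2*7)*46 = 14*46 = 644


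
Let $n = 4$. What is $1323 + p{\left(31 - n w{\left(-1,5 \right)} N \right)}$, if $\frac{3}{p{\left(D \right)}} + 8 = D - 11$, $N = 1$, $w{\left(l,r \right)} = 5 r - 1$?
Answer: $\frac{37043}{28} \approx 1323.0$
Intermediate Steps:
$w{\left(l,r \right)} = -1 + 5 r$
$p{\left(D \right)} = \frac{3}{-19 + D}$ ($p{\left(D \right)} = \frac{3}{-8 + \left(D - 11\right)} = \frac{3}{-8 + \left(-11 + D\right)} = \frac{3}{-19 + D}$)
$1323 + p{\left(31 - n w{\left(-1,5 \right)} N \right)} = 1323 + \frac{3}{-19 + \left(31 - 4 \left(-1 + 5 \cdot 5\right) 1\right)} = 1323 + \frac{3}{-19 + \left(31 - 4 \left(-1 + 25\right) 1\right)} = 1323 + \frac{3}{-19 + \left(31 - 4 \cdot 24 \cdot 1\right)} = 1323 + \frac{3}{-19 + \left(31 - 96 \cdot 1\right)} = 1323 + \frac{3}{-19 + \left(31 - 96\right)} = 1323 + \frac{3}{-19 - 65} = 1323 + \frac{3}{-84} = 1323 + 3 \left(- \frac{1}{84}\right) = 1323 - \frac{1}{28} = \frac{37043}{28}$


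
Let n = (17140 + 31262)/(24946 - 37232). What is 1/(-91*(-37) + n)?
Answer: 6143/20659280 ≈ 0.00029735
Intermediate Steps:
n = -24201/6143 (n = 48402/(-12286) = 48402*(-1/12286) = -24201/6143 ≈ -3.9396)
1/(-91*(-37) + n) = 1/(-91*(-37) - 24201/6143) = 1/(3367 - 24201/6143) = 1/(20659280/6143) = 6143/20659280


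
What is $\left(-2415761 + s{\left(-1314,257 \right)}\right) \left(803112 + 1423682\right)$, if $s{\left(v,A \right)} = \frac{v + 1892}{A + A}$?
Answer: $- \frac{1382505696216672}{257} \approx -5.3794 \cdot 10^{12}$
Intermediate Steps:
$s{\left(v,A \right)} = \frac{1892 + v}{2 A}$
$\left(-2415761 + s{\left(-1314,257 \right)}\right) \left(803112 + 1423682\right) = \left(-2415761 + \frac{1892 - 1314}{2 \cdot 257}\right) \left(803112 + 1423682\right) = \left(-2415761 + \frac{1}{2} \cdot \frac{1}{257} \cdot 578\right) 2226794 = \left(-2415761 + \frac{289}{257}\right) 2226794 = \left(- \frac{620850288}{257}\right) 2226794 = - \frac{1382505696216672}{257}$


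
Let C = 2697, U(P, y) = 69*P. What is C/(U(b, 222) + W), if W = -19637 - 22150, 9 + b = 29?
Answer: -899/13469 ≈ -0.066746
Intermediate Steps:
b = 20 (b = -9 + 29 = 20)
W = -41787
C/(U(b, 222) + W) = 2697/(69*20 - 41787) = 2697/(1380 - 41787) = 2697/(-40407) = 2697*(-1/40407) = -899/13469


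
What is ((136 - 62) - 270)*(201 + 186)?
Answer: -75852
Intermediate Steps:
((136 - 62) - 270)*(201 + 186) = (74 - 270)*387 = -196*387 = -75852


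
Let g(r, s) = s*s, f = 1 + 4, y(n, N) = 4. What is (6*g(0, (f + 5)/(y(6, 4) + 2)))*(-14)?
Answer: -700/3 ≈ -233.33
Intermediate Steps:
f = 5
g(r, s) = s²
(6*g(0, (f + 5)/(y(6, 4) + 2)))*(-14) = (6*((5 + 5)/(4 + 2))²)*(-14) = (6*(10/6)²)*(-14) = (6*(10*(⅙))²)*(-14) = (6*(5/3)²)*(-14) = (6*(25/9))*(-14) = (50/3)*(-14) = -700/3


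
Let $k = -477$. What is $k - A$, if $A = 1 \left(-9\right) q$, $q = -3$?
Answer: $-504$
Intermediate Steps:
$A = 27$ ($A = 1 \left(-9\right) \left(-3\right) = \left(-9\right) \left(-3\right) = 27$)
$k - A = -477 - 27 = -504$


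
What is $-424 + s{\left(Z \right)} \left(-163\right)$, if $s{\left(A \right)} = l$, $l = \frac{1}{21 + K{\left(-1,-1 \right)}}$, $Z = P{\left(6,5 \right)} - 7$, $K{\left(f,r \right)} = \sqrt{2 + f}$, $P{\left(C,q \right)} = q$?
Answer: $- \frac{9491}{22} \approx -431.41$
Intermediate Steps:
$Z = -2$ ($Z = 5 - 7 = -2$)
$l = \frac{1}{22}$ ($l = \frac{1}{21 + \sqrt{2 - 1}} = \frac{1}{21 + \sqrt{1}} = \frac{1}{21 + 1} = \frac{1}{22} \approx 0.045455$)
$s{\left(A \right)} = \frac{1}{22}$
$-424 + s{\left(Z \right)} \left(-163\right) = -424 + \frac{1}{22} \left(-163\right) = -424 - \frac{163}{22} = - \frac{9491}{22}$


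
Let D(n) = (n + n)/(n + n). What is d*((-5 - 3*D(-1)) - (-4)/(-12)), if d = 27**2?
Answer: -6075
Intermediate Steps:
D(n) = 1 (D(n) = (2*n)/((2*n)) = (2*n)*(1/(2*n)) = 1)
d = 729
d*((-5 - 3*D(-1)) - (-4)/(-12)) = 729*((-5 - 3*1) - (-4)/(-12)) = 729*((-5 - 3) - (-4)*(-1)/12) = 729*(-8 - 1*1/3) = 729*(-8 - 1/3) = 729*(-25/3) = -6075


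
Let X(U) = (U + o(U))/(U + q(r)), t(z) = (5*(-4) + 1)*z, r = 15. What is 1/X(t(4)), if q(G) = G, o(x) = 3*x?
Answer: 61/304 ≈ 0.20066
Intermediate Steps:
t(z) = -19*z (t(z) = (-20 + 1)*z = -19*z)
X(U) = 4*U/(15 + U) (X(U) = (U + 3*U)/(U + 15) = (4*U)/(15 + U) = 4*U/(15 + U))
1/X(t(4)) = 1/(4*(-19*4)/(15 - 19*4)) = 1/(4*(-76)/(15 - 76)) = 1/(4*(-76)/(-61)) = 1/(4*(-76)*(-1/61)) = 1/(304/61) = 61/304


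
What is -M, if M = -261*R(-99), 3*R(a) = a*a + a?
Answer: 844074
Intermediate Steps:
R(a) = a/3 + a**2/3 (R(a) = (a*a + a)/3 = (a**2 + a)/3 = (a + a**2)/3 = a/3 + a**2/3)
M = -844074 (M = -87*(-99)*(1 - 99) = -87*(-99)*(-98) = -261*3234 = -844074)
-M = -1*(-844074) = 844074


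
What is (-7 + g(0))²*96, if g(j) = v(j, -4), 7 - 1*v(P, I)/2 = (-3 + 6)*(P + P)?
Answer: 4704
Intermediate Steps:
v(P, I) = 14 - 12*P (v(P, I) = 14 - 2*(-3 + 6)*(P + P) = 14 - 6*2*P = 14 - 12*P)
g(j) = 14 - 12*j
(-7 + g(0))²*96 = (-7 + (14 - 12*0))²*96 = (-7 + (14 + 0))²*96 = (-7 + 14)²*96 = 7²*96 = 49*96 = 4704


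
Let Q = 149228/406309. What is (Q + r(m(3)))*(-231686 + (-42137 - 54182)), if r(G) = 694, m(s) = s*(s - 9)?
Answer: -92539287710370/406309 ≈ -2.2776e+8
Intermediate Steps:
m(s) = s*(-9 + s)
Q = 149228/406309 (Q = 149228*(1/406309) = 149228/406309 ≈ 0.36728)
(Q + r(m(3)))*(-231686 + (-42137 - 54182)) = (149228/406309 + 694)*(-231686 + (-42137 - 54182)) = 282127674*(-231686 - 96319)/406309 = (282127674/406309)*(-328005) = -92539287710370/406309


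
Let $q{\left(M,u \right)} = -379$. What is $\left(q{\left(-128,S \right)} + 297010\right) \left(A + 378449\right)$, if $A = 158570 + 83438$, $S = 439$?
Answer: $184046780367$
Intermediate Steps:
$A = 242008$
$\left(q{\left(-128,S \right)} + 297010\right) \left(A + 378449\right) = \left(-379 + 297010\right) \left(242008 + 378449\right) = 296631 \cdot 620457 = 184046780367$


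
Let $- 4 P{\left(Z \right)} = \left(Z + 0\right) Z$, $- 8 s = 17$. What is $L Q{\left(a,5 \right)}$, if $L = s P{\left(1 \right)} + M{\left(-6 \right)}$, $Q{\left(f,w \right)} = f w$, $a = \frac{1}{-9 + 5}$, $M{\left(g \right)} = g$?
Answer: $\frac{875}{128} \approx 6.8359$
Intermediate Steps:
$s = - \frac{17}{8}$ ($s = \left(- \frac{1}{8}\right) 17 = - \frac{17}{8} \approx -2.125$)
$P{\left(Z \right)} = - \frac{Z^{2}}{4}$ ($P{\left(Z \right)} = - \frac{\left(Z + 0\right) Z}{4} = - \frac{Z Z}{4} = - \frac{Z^{2}}{4}$)
$a = - \frac{1}{4}$ ($a = \frac{1}{-4} = - \frac{1}{4} \approx -0.25$)
$L = - \frac{175}{32}$ ($L = - \frac{17 \left(- \frac{1^{2}}{4}\right)}{8} - 6 = - \frac{17 \left(\left(- \frac{1}{4}\right) 1\right)}{8} - 6 = \left(- \frac{17}{8}\right) \left(- \frac{1}{4}\right) - 6 = \frac{17}{32} - 6 = - \frac{175}{32} \approx -5.4688$)
$L Q{\left(a,5 \right)} = - \frac{175 \left(\left(- \frac{1}{4}\right) 5\right)}{32} = \left(- \frac{175}{32}\right) \left(- \frac{5}{4}\right) = \frac{875}{128}$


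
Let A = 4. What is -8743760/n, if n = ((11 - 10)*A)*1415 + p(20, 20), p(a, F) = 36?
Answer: -546485/356 ≈ -1535.1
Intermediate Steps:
n = 5696 (n = ((11 - 10)*4)*1415 + 36 = (1*4)*1415 + 36 = 4*1415 + 36 = 5660 + 36 = 5696)
-8743760/n = -8743760/5696 = -8743760*1/5696 = -546485/356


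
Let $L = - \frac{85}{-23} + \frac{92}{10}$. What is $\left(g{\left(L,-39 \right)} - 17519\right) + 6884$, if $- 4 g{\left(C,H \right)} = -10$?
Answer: $- \frac{21265}{2} \approx -10633.0$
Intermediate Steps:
$L = \frac{1483}{115}$ ($L = \left(-85\right) \left(- \frac{1}{23}\right) + 92 \cdot \frac{1}{10} = \frac{85}{23} + \frac{46}{5} = \frac{1483}{115} \approx 12.896$)
$g{\left(C,H \right)} = \frac{5}{2}$ ($g{\left(C,H \right)} = \left(- \frac{1}{4}\right) \left(-10\right) = \frac{5}{2}$)
$\left(g{\left(L,-39 \right)} - 17519\right) + 6884 = \left(\frac{5}{2} - 17519\right) + 6884 = - \frac{35033}{2} + 6884 = - \frac{21265}{2}$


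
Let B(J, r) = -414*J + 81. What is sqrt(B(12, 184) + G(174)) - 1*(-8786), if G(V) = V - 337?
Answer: 8786 + 5*I*sqrt(202) ≈ 8786.0 + 71.063*I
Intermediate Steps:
B(J, r) = 81 - 414*J
G(V) = -337 + V
sqrt(B(12, 184) + G(174)) - 1*(-8786) = sqrt((81 - 414*12) + (-337 + 174)) - 1*(-8786) = sqrt((81 - 4968) - 163) + 8786 = sqrt(-4887 - 163) + 8786 = sqrt(-5050) + 8786 = 5*I*sqrt(202) + 8786 = 8786 + 5*I*sqrt(202)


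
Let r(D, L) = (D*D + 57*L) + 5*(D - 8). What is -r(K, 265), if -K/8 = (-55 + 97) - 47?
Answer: -16865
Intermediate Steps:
K = 40 (K = -8*((-55 + 97) - 47) = -8*(42 - 47) = -8*(-5) = 40)
r(D, L) = -40 + D² + 5*D + 57*L (r(D, L) = (D² + 57*L) + 5*(-8 + D) = (D² + 57*L) + (-40 + 5*D) = -40 + D² + 5*D + 57*L)
-r(K, 265) = -(-40 + 40² + 5*40 + 57*265) = -(-40 + 1600 + 200 + 15105) = -1*16865 = -16865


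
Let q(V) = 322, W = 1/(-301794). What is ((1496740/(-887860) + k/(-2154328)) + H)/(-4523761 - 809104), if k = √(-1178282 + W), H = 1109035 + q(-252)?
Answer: -49247610464/236741875945 + I*√107317474970308746/3467232917175157680 ≈ -0.20802 + 9.4483e-11*I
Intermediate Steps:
W = -1/301794 ≈ -3.3135e-6
H = 1109357 (H = 1109035 + 322 = 1109357)
k = I*√107317474970308746/301794 (k = √(-1178282 - 1/301794) = √(-355598437909/301794) = I*√107317474970308746/301794 ≈ 1085.5*I)
((1496740/(-887860) + k/(-2154328)) + H)/(-4523761 - 809104) = ((1496740/(-887860) + (I*√107317474970308746/301794)/(-2154328)) + 1109357)/(-4523761 - 809104) = ((1496740*(-1/887860) + (I*√107317474970308746/301794)*(-1/2154328)) + 1109357)/(-5332865) = ((-74837/44393 - I*√107317474970308746/650163264432) + 1109357)*(-1/5332865) = (49247610464/44393 - I*√107317474970308746/650163264432)*(-1/5332865) = -49247610464/236741875945 + I*√107317474970308746/3467232917175157680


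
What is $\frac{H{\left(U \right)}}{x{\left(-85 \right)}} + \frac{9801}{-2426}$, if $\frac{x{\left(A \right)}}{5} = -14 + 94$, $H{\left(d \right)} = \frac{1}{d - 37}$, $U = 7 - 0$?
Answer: $- \frac{58807213}{14556000} \approx -4.0401$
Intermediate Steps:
$U = 7$ ($U = 7 + 0 = 7$)
$H{\left(d \right)} = \frac{1}{-37 + d}$
$x{\left(A \right)} = 400$ ($x{\left(A \right)} = 5 \left(-14 + 94\right) = 5 \cdot 80 = 400$)
$\frac{H{\left(U \right)}}{x{\left(-85 \right)}} + \frac{9801}{-2426} = \frac{1}{\left(-37 + 7\right) 400} + \frac{9801}{-2426} = \frac{1}{-30} \cdot \frac{1}{400} + 9801 \left(- \frac{1}{2426}\right) = \left(- \frac{1}{30}\right) \frac{1}{400} - \frac{9801}{2426} = - \frac{1}{12000} - \frac{9801}{2426} = - \frac{58807213}{14556000}$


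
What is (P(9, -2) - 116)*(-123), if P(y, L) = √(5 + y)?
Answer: 14268 - 123*√14 ≈ 13808.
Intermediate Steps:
(P(9, -2) - 116)*(-123) = (√(5 + 9) - 116)*(-123) = (√14 - 116)*(-123) = (-116 + √14)*(-123) = 14268 - 123*√14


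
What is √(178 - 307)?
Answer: I*√129 ≈ 11.358*I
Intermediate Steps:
√(178 - 307) = √(-129) = I*√129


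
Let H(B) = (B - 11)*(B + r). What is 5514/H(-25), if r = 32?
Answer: -919/42 ≈ -21.881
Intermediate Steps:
H(B) = (-11 + B)*(32 + B) (H(B) = (B - 11)*(B + 32) = (-11 + B)*(32 + B))
5514/H(-25) = 5514/(-352 + (-25)**2 + 21*(-25)) = 5514/(-352 + 625 - 525) = 5514/(-252) = 5514*(-1/252) = -919/42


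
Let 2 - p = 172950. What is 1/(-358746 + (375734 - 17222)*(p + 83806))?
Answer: -1/31958835450 ≈ -3.1290e-11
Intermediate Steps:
p = -172948 (p = 2 - 1*172950 = 2 - 172950 = -172948)
1/(-358746 + (375734 - 17222)*(p + 83806)) = 1/(-358746 + (375734 - 17222)*(-172948 + 83806)) = 1/(-358746 + 358512*(-89142)) = 1/(-358746 - 31958476704) = 1/(-31958835450) = -1/31958835450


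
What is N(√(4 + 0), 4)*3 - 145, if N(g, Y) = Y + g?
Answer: -127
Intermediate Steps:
N(√(4 + 0), 4)*3 - 145 = (4 + √(4 + 0))*3 - 145 = (4 + √4)*3 - 145 = (4 + 2)*3 - 145 = 6*3 - 145 = 18 - 145 = -127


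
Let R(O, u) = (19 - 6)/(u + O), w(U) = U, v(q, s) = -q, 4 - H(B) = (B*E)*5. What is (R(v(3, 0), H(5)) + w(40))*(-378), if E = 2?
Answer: -105138/7 ≈ -15020.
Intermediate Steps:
H(B) = 4 - 10*B (H(B) = 4 - B*2*5 = 4 - 2*B*5 = 4 - 10*B)
R(O, u) = 13/(O + u)
(R(v(3, 0), H(5)) + w(40))*(-378) = (13/(-1*3 + (4 - 10*5)) + 40)*(-378) = (13/(-3 + (4 - 50)) + 40)*(-378) = (13/(-3 - 46) + 40)*(-378) = (13/(-49) + 40)*(-378) = (13*(-1/49) + 40)*(-378) = (-13/49 + 40)*(-378) = (1947/49)*(-378) = -105138/7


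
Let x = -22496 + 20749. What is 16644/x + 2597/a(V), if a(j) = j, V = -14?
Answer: -681425/3494 ≈ -195.03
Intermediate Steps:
x = -1747
16644/x + 2597/a(V) = 16644/(-1747) + 2597/(-14) = 16644*(-1/1747) + 2597*(-1/14) = -16644/1747 - 371/2 = -681425/3494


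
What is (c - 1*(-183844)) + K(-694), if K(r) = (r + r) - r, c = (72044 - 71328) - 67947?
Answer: 115919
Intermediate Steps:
c = -67231 (c = 716 - 67947 = -67231)
K(r) = r (K(r) = 2*r - r = r)
(c - 1*(-183844)) + K(-694) = (-67231 - 1*(-183844)) - 694 = (-67231 + 183844) - 694 = 116613 - 694 = 115919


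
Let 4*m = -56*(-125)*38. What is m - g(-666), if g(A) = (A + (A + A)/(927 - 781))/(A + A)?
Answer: 4854463/73 ≈ 66500.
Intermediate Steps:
m = 66500 (m = (-56*(-125)*38)/4 = (7000*38)/4 = (¼)*266000 = 66500)
g(A) = 37/73 (g(A) = (A + (2*A)/146)/((2*A)) = (A + (2*A)*(1/146))*(1/(2*A)) = (A + A/73)*(1/(2*A)) = (74*A/73)*(1/(2*A)) = 37/73)
m - g(-666) = 66500 - 1*37/73 = 66500 - 37/73 = 4854463/73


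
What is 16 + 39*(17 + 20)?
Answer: 1459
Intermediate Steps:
16 + 39*(17 + 20) = 16 + 39*37 = 16 + 1443 = 1459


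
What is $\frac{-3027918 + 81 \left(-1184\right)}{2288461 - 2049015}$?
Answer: $- \frac{1561911}{119723} \approx -13.046$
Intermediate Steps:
$\frac{-3027918 + 81 \left(-1184\right)}{2288461 - 2049015} = \frac{-3027918 - 95904}{239446} = \left(-3123822\right) \frac{1}{239446} = - \frac{1561911}{119723}$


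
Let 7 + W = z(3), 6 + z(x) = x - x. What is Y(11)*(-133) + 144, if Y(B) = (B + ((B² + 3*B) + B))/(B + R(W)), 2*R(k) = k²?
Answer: -19312/191 ≈ -101.11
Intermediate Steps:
z(x) = -6 (z(x) = -6 + (x - x) = -6 + 0 = -6)
W = -13 (W = -7 - 6 = -13)
R(k) = k²/2
Y(B) = (B² + 5*B)/(169/2 + B) (Y(B) = (B + ((B² + 3*B) + B))/(B + (½)*(-13)²) = (B + (B² + 4*B))/(B + (½)*169) = (B² + 5*B)/(B + 169/2) = (B² + 5*B)/(169/2 + B))
Y(11)*(-133) + 144 = (2*11*(5 + 11)/(169 + 2*11))*(-133) + 144 = (2*11*16/(169 + 22))*(-133) + 144 = (2*11*16/191)*(-133) + 144 = (2*11*(1/191)*16)*(-133) + 144 = (352/191)*(-133) + 144 = -46816/191 + 144 = -19312/191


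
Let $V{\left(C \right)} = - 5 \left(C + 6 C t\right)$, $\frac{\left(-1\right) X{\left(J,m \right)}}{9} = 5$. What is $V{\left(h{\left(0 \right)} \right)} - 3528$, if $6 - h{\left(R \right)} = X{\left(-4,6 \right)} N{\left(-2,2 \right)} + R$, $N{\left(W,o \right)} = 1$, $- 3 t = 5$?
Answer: $-1233$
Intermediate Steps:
$t = - \frac{5}{3}$ ($t = \left(- \frac{1}{3}\right) 5 = - \frac{5}{3} \approx -1.6667$)
$X{\left(J,m \right)} = -45$ ($X{\left(J,m \right)} = \left(-9\right) 5 = -45$)
$h{\left(R \right)} = 51 - R$ ($h{\left(R \right)} = 6 - \left(\left(-45\right) 1 + R\right) = 6 - \left(-45 + R\right) = 51 - R$)
$V{\left(C \right)} = 45 C$ ($V{\left(C \right)} = - 5 \left(C + 6 C \left(- \frac{5}{3}\right)\right) = - 5 \left(C - 10 C\right) = - 5 \left(- 9 C\right) = 45 C$)
$V{\left(h{\left(0 \right)} \right)} - 3528 = 45 \left(51 - 0\right) - 3528 = 45 \left(51 + 0\right) - 3528 = 45 \cdot 51 - 3528 = 2295 - 3528 = -1233$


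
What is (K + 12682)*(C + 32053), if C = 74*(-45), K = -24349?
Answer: -335111241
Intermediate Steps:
C = -3330
(K + 12682)*(C + 32053) = (-24349 + 12682)*(-3330 + 32053) = -11667*28723 = -335111241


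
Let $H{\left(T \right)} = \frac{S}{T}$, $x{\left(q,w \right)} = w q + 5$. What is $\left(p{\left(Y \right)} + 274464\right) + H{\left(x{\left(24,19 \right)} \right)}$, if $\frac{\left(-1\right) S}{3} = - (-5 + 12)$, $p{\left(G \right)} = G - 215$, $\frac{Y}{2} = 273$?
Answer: $\frac{126680516}{461} \approx 2.748 \cdot 10^{5}$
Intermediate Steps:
$Y = 546$ ($Y = 2 \cdot 273 = 546$)
$x{\left(q,w \right)} = 5 + q w$ ($x{\left(q,w \right)} = q w + 5 = 5 + q w$)
$p{\left(G \right)} = -215 + G$
$S = 21$ ($S = - 3 \left(- (-5 + 12)\right) = - 3 \left(\left(-1\right) 7\right) = \left(-3\right) \left(-7\right) = 21$)
$H{\left(T \right)} = \frac{21}{T}$
$\left(p{\left(Y \right)} + 274464\right) + H{\left(x{\left(24,19 \right)} \right)} = \left(\left(-215 + 546\right) + 274464\right) + \frac{21}{5 + 24 \cdot 19} = \left(331 + 274464\right) + \frac{21}{5 + 456} = 274795 + \frac{21}{461} = \frac{126680516}{461}$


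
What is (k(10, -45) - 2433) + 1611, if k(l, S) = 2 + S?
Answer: -865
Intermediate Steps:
(k(10, -45) - 2433) + 1611 = ((2 - 45) - 2433) + 1611 = (-43 - 2433) + 1611 = -2476 + 1611 = -865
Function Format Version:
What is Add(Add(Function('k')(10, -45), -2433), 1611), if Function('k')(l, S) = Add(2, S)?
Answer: -865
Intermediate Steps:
Add(Add(Function('k')(10, -45), -2433), 1611) = Add(Add(Add(2, -45), -2433), 1611) = Add(Add(-43, -2433), 1611) = Add(-2476, 1611) = -865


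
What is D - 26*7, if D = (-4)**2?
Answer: -166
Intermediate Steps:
D = 16
D - 26*7 = 16 - 26*7 = 16 - 182 = -166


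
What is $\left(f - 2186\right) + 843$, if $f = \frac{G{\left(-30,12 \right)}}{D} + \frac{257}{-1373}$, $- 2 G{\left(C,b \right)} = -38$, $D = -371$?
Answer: $- \frac{684222803}{509383} \approx -1343.2$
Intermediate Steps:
$G{\left(C,b \right)} = 19$ ($G{\left(C,b \right)} = \left(- \frac{1}{2}\right) \left(-38\right) = 19$)
$f = - \frac{121434}{509383}$ ($f = \frac{19}{-371} + \frac{257}{-1373} = 19 \left(- \frac{1}{371}\right) + 257 \left(- \frac{1}{1373}\right) = - \frac{19}{371} - \frac{257}{1373} = - \frac{121434}{509383} \approx -0.23839$)
$\left(f - 2186\right) + 843 = \left(- \frac{121434}{509383} - 2186\right) + 843 = - \frac{1113632672}{509383} + 843 = - \frac{684222803}{509383}$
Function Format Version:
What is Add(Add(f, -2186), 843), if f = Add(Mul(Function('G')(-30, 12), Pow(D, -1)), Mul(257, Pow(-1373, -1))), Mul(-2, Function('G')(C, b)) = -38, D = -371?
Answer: Rational(-684222803, 509383) ≈ -1343.2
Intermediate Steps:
Function('G')(C, b) = 19 (Function('G')(C, b) = Mul(Rational(-1, 2), -38) = 19)
f = Rational(-121434, 509383) (f = Add(Mul(19, Pow(-371, -1)), Mul(257, Pow(-1373, -1))) = Add(Mul(19, Rational(-1, 371)), Mul(257, Rational(-1, 1373))) = Add(Rational(-19, 371), Rational(-257, 1373)) = Rational(-121434, 509383) ≈ -0.23839)
Add(Add(f, -2186), 843) = Add(Add(Rational(-121434, 509383), -2186), 843) = Add(Rational(-1113632672, 509383), 843) = Rational(-684222803, 509383)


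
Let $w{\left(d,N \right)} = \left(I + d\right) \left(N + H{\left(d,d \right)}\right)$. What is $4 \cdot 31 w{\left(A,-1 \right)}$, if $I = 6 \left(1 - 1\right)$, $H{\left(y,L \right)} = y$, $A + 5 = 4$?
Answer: $248$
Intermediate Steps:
$A = -1$ ($A = -5 + 4 = -1$)
$I = 0$ ($I = 6 \cdot 0 = 0$)
$w{\left(d,N \right)} = d \left(N + d\right)$ ($w{\left(d,N \right)} = \left(0 + d\right) \left(N + d\right) = d \left(N + d\right)$)
$4 \cdot 31 w{\left(A,-1 \right)} = 4 \cdot 31 \left(- (-1 - 1)\right) = 124 \left(\left(-1\right) \left(-2\right)\right) = 124 \cdot 2 = 248$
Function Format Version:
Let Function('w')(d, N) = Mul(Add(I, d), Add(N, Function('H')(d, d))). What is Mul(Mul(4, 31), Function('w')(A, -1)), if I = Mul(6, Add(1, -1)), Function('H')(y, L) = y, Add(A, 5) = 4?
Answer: 248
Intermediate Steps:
A = -1 (A = Add(-5, 4) = -1)
I = 0 (I = Mul(6, 0) = 0)
Function('w')(d, N) = Mul(d, Add(N, d)) (Function('w')(d, N) = Mul(Add(0, d), Add(N, d)) = Mul(d, Add(N, d)))
Mul(Mul(4, 31), Function('w')(A, -1)) = Mul(Mul(4, 31), Mul(-1, Add(-1, -1))) = Mul(124, Mul(-1, -2)) = Mul(124, 2) = 248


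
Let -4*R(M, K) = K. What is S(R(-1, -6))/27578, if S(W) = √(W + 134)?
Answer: √542/55156 ≈ 0.00042209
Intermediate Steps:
R(M, K) = -K/4
S(W) = √(134 + W)
S(R(-1, -6))/27578 = √(134 - ¼*(-6))/27578 = √(134 + 3/2)*(1/27578) = √(271/2)*(1/27578) = (√542/2)*(1/27578) = √542/55156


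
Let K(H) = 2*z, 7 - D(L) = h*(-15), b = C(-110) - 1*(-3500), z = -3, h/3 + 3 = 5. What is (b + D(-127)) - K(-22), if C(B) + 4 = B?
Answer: 3489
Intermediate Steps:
h = 6 (h = -9 + 3*5 = -9 + 15 = 6)
C(B) = -4 + B
b = 3386 (b = (-4 - 110) - 1*(-3500) = -114 + 3500 = 3386)
D(L) = 97 (D(L) = 7 - 6*(-15) = 7 - 1*(-90) = 7 + 90 = 97)
K(H) = -6 (K(H) = 2*(-3) = -6)
(b + D(-127)) - K(-22) = (3386 + 97) - 1*(-6) = 3483 + 6 = 3489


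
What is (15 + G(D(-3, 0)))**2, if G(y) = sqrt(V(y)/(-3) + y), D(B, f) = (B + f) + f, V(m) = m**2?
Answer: (15 + I*sqrt(6))**2 ≈ 219.0 + 73.485*I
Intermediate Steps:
D(B, f) = B + 2*f
G(y) = sqrt(y - y**2/3) (G(y) = sqrt(y**2/(-3) + y) = sqrt(y**2*(-1/3) + y) = sqrt(-y**2/3 + y) = sqrt(y - y**2/3))
(15 + G(D(-3, 0)))**2 = (15 + sqrt(3)*sqrt((-3 + 2*0)*(3 - (-3 + 2*0)))/3)**2 = (15 + sqrt(3)*sqrt((-3 + 0)*(3 - (-3 + 0)))/3)**2 = (15 + sqrt(3)*sqrt(-3*(3 - 1*(-3)))/3)**2 = (15 + sqrt(3)*sqrt(-3*(3 + 3))/3)**2 = (15 + sqrt(3)*sqrt(-3*6)/3)**2 = (15 + sqrt(3)*sqrt(-18)/3)**2 = (15 + sqrt(3)*(3*I*sqrt(2))/3)**2 = (15 + I*sqrt(6))**2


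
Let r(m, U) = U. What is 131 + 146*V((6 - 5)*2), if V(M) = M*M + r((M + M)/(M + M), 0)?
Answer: 715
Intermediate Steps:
V(M) = M² (V(M) = M*M + 0 = M² + 0 = M²)
131 + 146*V((6 - 5)*2) = 131 + 146*((6 - 5)*2)² = 131 + 146*(1*2)² = 131 + 146*2² = 131 + 146*4 = 131 + 584 = 715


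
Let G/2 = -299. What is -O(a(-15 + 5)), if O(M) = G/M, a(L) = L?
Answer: -299/5 ≈ -59.800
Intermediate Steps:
G = -598 (G = 2*(-299) = -598)
O(M) = -598/M
-O(a(-15 + 5)) = -(-598)/(-15 + 5) = -(-598)/(-10) = -(-598)*(-1)/10 = -1*299/5 = -299/5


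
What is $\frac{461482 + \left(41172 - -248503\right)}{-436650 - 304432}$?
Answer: $- \frac{751157}{741082} \approx -1.0136$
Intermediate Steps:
$\frac{461482 + \left(41172 - -248503\right)}{-436650 - 304432} = \frac{461482 + \left(41172 + 248503\right)}{-741082} = \left(461482 + 289675\right) \left(- \frac{1}{741082}\right) = 751157 \left(- \frac{1}{741082}\right) = - \frac{751157}{741082}$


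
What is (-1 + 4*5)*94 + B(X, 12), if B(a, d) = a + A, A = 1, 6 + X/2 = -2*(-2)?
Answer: 1783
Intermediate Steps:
X = -4 (X = -12 + 2*(-2*(-2)) = -12 + 2*4 = -12 + 8 = -4)
B(a, d) = 1 + a (B(a, d) = a + 1 = 1 + a)
(-1 + 4*5)*94 + B(X, 12) = (-1 + 4*5)*94 + (1 - 4) = (-1 + 20)*94 - 3 = 19*94 - 3 = 1786 - 3 = 1783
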